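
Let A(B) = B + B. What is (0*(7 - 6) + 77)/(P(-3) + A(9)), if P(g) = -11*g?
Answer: 77/51 ≈ 1.5098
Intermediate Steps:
A(B) = 2*B
(0*(7 - 6) + 77)/(P(-3) + A(9)) = (0*(7 - 6) + 77)/(-11*(-3) + 2*9) = (0*1 + 77)/(33 + 18) = (0 + 77)/51 = 77*(1/51) = 77/51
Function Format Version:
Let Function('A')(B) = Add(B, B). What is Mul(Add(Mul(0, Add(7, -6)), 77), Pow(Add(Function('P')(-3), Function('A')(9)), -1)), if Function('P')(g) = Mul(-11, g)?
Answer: Rational(77, 51) ≈ 1.5098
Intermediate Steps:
Function('A')(B) = Mul(2, B)
Mul(Add(Mul(0, Add(7, -6)), 77), Pow(Add(Function('P')(-3), Function('A')(9)), -1)) = Mul(Add(Mul(0, Add(7, -6)), 77), Pow(Add(Mul(-11, -3), Mul(2, 9)), -1)) = Mul(Add(Mul(0, 1), 77), Pow(Add(33, 18), -1)) = Mul(Add(0, 77), Pow(51, -1)) = Mul(77, Rational(1, 51)) = Rational(77, 51)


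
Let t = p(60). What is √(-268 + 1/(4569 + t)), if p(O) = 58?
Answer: 19*I*√15893745/4627 ≈ 16.371*I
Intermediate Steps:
t = 58
√(-268 + 1/(4569 + t)) = √(-268 + 1/(4569 + 58)) = √(-268 + 1/4627) = √(-1240035/4627) = 19*I*√15893745/4627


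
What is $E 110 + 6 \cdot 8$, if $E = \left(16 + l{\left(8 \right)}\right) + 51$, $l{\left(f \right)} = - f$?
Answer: $6538$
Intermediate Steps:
$E = 59$ ($E = \left(16 - 8\right) + 51 = 8 + 51 = 59$)
$E 110 + 6 \cdot 8 = 59 \cdot 110 + 6 \cdot 8 = 6490 + 48 = 6538$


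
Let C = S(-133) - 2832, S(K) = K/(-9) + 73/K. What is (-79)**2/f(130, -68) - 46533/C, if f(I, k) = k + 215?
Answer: 29237994299/495812184 ≈ 58.970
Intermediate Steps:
f(I, k) = 215 + k
S(K) = 73/K - K/9 (S(K) = K*(-1/9) + 73/K = -K/9 + 73/K = 73/K - K/9)
C = -3372872/1197 (C = (73/(-133) - 1/9*(-133)) - 2832 = (73*(-1/133) + 133/9) - 2832 = (-73/133 + 133/9) - 2832 = 17032/1197 - 2832 = -3372872/1197 ≈ -2817.8)
(-79)**2/f(130, -68) - 46533/C = (-79)**2/(215 - 68) - 46533/(-3372872/1197) = 6241/147 - 46533*(-1197/3372872) = 6241*(1/147) + 55700001/3372872 = 6241/147 + 55700001/3372872 = 29237994299/495812184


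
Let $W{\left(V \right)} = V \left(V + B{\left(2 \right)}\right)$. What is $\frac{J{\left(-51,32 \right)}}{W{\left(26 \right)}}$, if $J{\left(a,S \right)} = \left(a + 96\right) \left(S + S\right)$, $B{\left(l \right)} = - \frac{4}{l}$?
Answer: $\frac{60}{13} \approx 4.6154$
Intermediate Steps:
$J{\left(a,S \right)} = 2 S \left(96 + a\right)$ ($J{\left(a,S \right)} = \left(96 + a\right) 2 S = 2 S \left(96 + a\right)$)
$W{\left(V \right)} = V \left(-2 + V\right)$ ($W{\left(V \right)} = V \left(V - \frac{4}{2}\right) = V \left(V - 2\right) = V \left(-2 + V\right)$)
$\frac{J{\left(-51,32 \right)}}{W{\left(26 \right)}} = \frac{2 \cdot 32 \left(96 - 51\right)}{26 \left(-2 + 26\right)} = \frac{2 \cdot 32 \cdot 45}{26 \cdot 24} = \frac{2880}{624} = 2880 \cdot \frac{1}{624} = \frac{60}{13}$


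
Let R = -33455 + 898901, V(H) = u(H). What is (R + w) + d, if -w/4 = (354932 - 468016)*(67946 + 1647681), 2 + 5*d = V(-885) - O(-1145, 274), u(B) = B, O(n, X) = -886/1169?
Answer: 4535958008053693/5845 ≈ 7.7604e+11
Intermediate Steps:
O(n, X) = -886/1169 (O(n, X) = -886*1/1169 = -886/1169)
V(H) = H
d = -1036017/5845 (d = -⅖ + (-885 - 1*(-886/1169))/5 = -⅖ + (-885 + 886/1169)/5 = -⅖ + (⅕)*(-1033679/1169) = -⅖ - 1033679/5845 = -1036017/5845 ≈ -177.25)
w = 776039854672 (w = -4*(354932 - 468016)*(67946 + 1647681) = -(-452336)*1715627 = -4*(-194009963668) = 776039854672)
R = 865446
(R + w) + d = (865446 + 776039854672) - 1036017/5845 = 776040720118 - 1036017/5845 = 4535958008053693/5845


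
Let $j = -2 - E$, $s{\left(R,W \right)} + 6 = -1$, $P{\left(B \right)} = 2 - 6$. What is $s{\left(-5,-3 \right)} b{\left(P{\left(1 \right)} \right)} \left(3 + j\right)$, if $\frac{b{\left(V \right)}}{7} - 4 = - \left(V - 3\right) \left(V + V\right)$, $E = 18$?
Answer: $-43316$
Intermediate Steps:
$P{\left(B \right)} = -4$ ($P{\left(B \right)} = 2 - 6 = -4$)
$s{\left(R,W \right)} = -7$ ($s{\left(R,W \right)} = -6 - 1 = -7$)
$j = -20$ ($j = -2 - 18 = -20$)
$b{\left(V \right)} = 28 - 14 V \left(-3 + V\right)$ ($b{\left(V \right)} = 28 + 7 \left(- \left(V - 3\right) \left(V + V\right)\right) = 28 + 7 \left(- \left(-3 + V\right) 2 V\right) = 28 + 7 \left(- 2 V \left(-3 + V\right)\right) = 28 - 14 V \left(-3 + V\right)$)
$s{\left(-5,-3 \right)} b{\left(P{\left(1 \right)} \right)} \left(3 + j\right) = - 7 \left(28 - 14 \left(-4\right)^{2} + 42 \left(-4\right)\right) \left(3 - 20\right) = - 7 \left(28 - 224 - 168\right) \left(-17\right) = \left(-7\right) \left(-364\right) \left(-17\right) = 2548 \left(-17\right) = -43316$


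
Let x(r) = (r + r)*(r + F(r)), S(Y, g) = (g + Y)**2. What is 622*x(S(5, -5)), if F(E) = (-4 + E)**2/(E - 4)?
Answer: 0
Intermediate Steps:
F(E) = -4 + E (F(E) = (-4 + E)**2/(-4 + E) = -4 + E)
S(Y, g) = (Y + g)**2
x(r) = 2*r*(-4 + 2*r) (x(r) = (r + r)*(r + (-4 + r)) = (2*r)*(-4 + 2*r) = 2*r*(-4 + 2*r))
622*x(S(5, -5)) = 622*(4*(5 - 5)**2*(-2 + (5 - 5)**2)) = 622*(4*0**2*(-2 + 0**2)) = 622*(4*0*(-2 + 0)) = 622*(4*0*(-2)) = 622*0 = 0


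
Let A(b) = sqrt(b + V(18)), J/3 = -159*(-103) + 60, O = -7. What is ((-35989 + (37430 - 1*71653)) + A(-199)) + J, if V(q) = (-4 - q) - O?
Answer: -20901 + I*sqrt(214) ≈ -20901.0 + 14.629*I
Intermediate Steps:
J = 49311 (J = 3*(-159*(-103) + 60) = 3*(16377 + 60) = 3*16437 = 49311)
V(q) = 3 - q (V(q) = (-4 - q) - 1*(-7) = (-4 - q) + 7 = 3 - q)
A(b) = sqrt(-15 + b) (A(b) = sqrt(b + (3 - 1*18)) = sqrt(b + (3 - 18)) = sqrt(b - 15) = sqrt(-15 + b))
((-35989 + (37430 - 1*71653)) + A(-199)) + J = ((-35989 + (37430 - 1*71653)) + sqrt(-15 - 199)) + 49311 = ((-35989 + (37430 - 71653)) + sqrt(-214)) + 49311 = ((-35989 - 34223) + I*sqrt(214)) + 49311 = (-70212 + I*sqrt(214)) + 49311 = -20901 + I*sqrt(214)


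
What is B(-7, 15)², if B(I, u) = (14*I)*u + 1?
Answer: 2157961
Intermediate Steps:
B(I, u) = 1 + 14*I*u (B(I, u) = 14*I*u + 1 = 1 + 14*I*u)
B(-7, 15)² = (1 + 14*(-7)*15)² = (1 - 1470)² = (-1469)² = 2157961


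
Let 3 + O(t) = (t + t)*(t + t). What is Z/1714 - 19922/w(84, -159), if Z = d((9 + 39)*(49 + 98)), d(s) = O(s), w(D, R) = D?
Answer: 298113056/2571 ≈ 1.1595e+5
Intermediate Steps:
O(t) = -3 + 4*t² (O(t) = -3 + (t + t)*(t + t) = -3 + (2*t)*(2*t) = -3 + 4*t²)
d(s) = -3 + 4*s²
Z = 199148541 (Z = -3 + 4*((9 + 39)*(49 + 98))² = -3 + 4*(48*147)² = -3 + 4*7056² = -3 + 4*49787136 = -3 + 199148544 = 199148541)
Z/1714 - 19922/w(84, -159) = 199148541/1714 - 19922/84 = 199148541*(1/1714) - 19922*1/84 = 199148541/1714 - 1423/6 = 298113056/2571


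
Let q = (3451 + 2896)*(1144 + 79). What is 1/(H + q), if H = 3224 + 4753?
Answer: 1/7770358 ≈ 1.2869e-7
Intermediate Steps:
H = 7977
q = 7762381 (q = 6347*1223 = 7762381)
1/(H + q) = 1/(7977 + 7762381) = 1/7770358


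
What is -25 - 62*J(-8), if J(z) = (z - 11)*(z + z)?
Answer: -18873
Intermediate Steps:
J(z) = 2*z*(-11 + z) (J(z) = (-11 + z)*(2*z) = 2*z*(-11 + z))
-25 - 62*J(-8) = -25 - 124*(-8)*(-11 - 8) = -25 - 124*(-8)*(-19) = -25 - 62*304 = -25 - 18848 = -18873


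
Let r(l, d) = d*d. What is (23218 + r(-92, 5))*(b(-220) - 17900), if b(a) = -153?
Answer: -419605879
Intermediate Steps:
r(l, d) = d**2
(23218 + r(-92, 5))*(b(-220) - 17900) = (23218 + 5**2)*(-153 - 17900) = (23218 + 25)*(-18053) = 23243*(-18053) = -419605879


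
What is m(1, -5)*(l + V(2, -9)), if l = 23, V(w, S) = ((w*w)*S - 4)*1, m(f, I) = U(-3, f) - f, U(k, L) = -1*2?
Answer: 51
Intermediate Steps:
U(k, L) = -2
m(f, I) = -2 - f
V(w, S) = -4 + S*w² (V(w, S) = (w²*S - 4)*1 = (S*w² - 4)*1 = (-4 + S*w²)*1 = -4 + S*w²)
m(1, -5)*(l + V(2, -9)) = (-2 - 1*1)*(23 + (-4 - 9*2²)) = (-2 - 1)*(23 + (-4 - 9*4)) = -3*(23 + (-4 - 36)) = -3*(23 - 40) = -3*(-17) = 51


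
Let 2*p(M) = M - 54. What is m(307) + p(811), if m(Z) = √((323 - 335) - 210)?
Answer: 757/2 + I*√222 ≈ 378.5 + 14.9*I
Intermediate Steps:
p(M) = -27 + M/2 (p(M) = (M - 54)/2 = (-54 + M)/2 = -27 + M/2)
m(Z) = I*√222 (m(Z) = √(-12 - 210) = √(-222) = I*√222)
m(307) + p(811) = I*√222 + (-27 + (½)*811) = I*√222 + (-27 + 811/2) = I*√222 + 757/2 = 757/2 + I*√222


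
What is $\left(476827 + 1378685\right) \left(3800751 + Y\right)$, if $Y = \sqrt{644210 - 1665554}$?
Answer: $7052339089512 + 7422048 i \sqrt{63834} \approx 7.0523 \cdot 10^{12} + 1.8752 \cdot 10^{9} i$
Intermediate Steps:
$Y = 4 i \sqrt{63834}$ ($Y = \sqrt{-1021344} = 4 i \sqrt{63834} \approx 1010.6 i$)
$\left(476827 + 1378685\right) \left(3800751 + Y\right) = \left(476827 + 1378685\right) \left(3800751 + 4 i \sqrt{63834}\right) = 1855512 \left(3800751 + 4 i \sqrt{63834}\right) = 7052339089512 + 7422048 i \sqrt{63834}$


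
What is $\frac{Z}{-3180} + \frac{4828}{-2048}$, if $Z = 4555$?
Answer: $- \frac{308521}{81408} \approx -3.7898$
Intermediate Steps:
$\frac{Z}{-3180} + \frac{4828}{-2048} = \frac{4555}{-3180} + \frac{4828}{-2048} = 4555 \left(- \frac{1}{3180}\right) + 4828 \left(- \frac{1}{2048}\right) = - \frac{911}{636} - \frac{1207}{512} = - \frac{308521}{81408}$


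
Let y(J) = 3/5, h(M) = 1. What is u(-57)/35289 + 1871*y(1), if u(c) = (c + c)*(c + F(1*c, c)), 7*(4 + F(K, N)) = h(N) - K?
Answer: 51361127/45745 ≈ 1122.8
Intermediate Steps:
F(K, N) = -27/7 - K/7 (F(K, N) = -4 + (1 - K)/7 = -4 + (⅐ - K/7) = -27/7 - K/7)
y(J) = ⅗ (y(J) = 3*(⅕) = ⅗)
u(c) = 2*c*(-27/7 + 6*c/7) (u(c) = (c + c)*(c + (-27/7 - c/7)) = (2*c)*(c + (-27/7 - c/7)) = (2*c)*(-27/7 + 6*c/7) = 2*c*(-27/7 + 6*c/7))
u(-57)/35289 + 1871*y(1) = ((6/7)*(-57)*(-9 + 2*(-57)))/35289 + 1871*(⅗) = ((6/7)*(-57)*(-9 - 114))*(1/35289) + 5613/5 = ((6/7)*(-57)*(-123))*(1/35289) + 5613/5 = (42066/7)*(1/35289) + 5613/5 = 1558/9149 + 5613/5 = 51361127/45745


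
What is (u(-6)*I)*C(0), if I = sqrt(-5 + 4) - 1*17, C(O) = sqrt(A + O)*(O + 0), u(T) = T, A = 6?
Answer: 0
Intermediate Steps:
C(O) = O*sqrt(6 + O) (C(O) = sqrt(6 + O)*(O + 0) = sqrt(6 + O)*O = O*sqrt(6 + O))
I = -17 + I (I = sqrt(-1) - 17 = I - 17 = -17 + I ≈ -17.0 + 1.0*I)
(u(-6)*I)*C(0) = (-6*(-17 + I))*(0*sqrt(6 + 0)) = (102 - 6*I)*(0*sqrt(6)) = (102 - 6*I)*0 = 0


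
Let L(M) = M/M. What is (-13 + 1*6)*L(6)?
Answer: -7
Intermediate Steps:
L(M) = 1
(-13 + 1*6)*L(6) = (-13 + 1*6)*1 = (-13 + 6)*1 = -7*1 = -7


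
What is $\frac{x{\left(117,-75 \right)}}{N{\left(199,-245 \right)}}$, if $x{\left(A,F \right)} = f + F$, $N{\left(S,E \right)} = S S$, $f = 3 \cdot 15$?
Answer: $- \frac{30}{39601} \approx -0.00075756$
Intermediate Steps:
$f = 45$
$N{\left(S,E \right)} = S^{2}$
$x{\left(A,F \right)} = 45 + F$
$\frac{x{\left(117,-75 \right)}}{N{\left(199,-245 \right)}} = \frac{45 - 75}{199^{2}} = - \frac{30}{39601}$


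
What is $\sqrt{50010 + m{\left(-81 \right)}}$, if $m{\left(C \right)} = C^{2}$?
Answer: $\sqrt{56571} \approx 237.85$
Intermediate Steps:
$\sqrt{50010 + m{\left(-81 \right)}} = \sqrt{50010 + \left(-81\right)^{2}} = \sqrt{50010 + 6561} = \sqrt{56571}$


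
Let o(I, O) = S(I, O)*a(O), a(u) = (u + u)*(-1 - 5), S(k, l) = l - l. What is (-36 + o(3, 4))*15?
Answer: -540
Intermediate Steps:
S(k, l) = 0
a(u) = -12*u (a(u) = (2*u)*(-6) = -12*u)
o(I, O) = 0 (o(I, O) = 0*(-12*O) = 0)
(-36 + o(3, 4))*15 = (-36 + 0)*15 = -36*15 = -540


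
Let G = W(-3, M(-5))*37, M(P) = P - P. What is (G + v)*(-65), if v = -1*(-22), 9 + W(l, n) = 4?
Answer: 10595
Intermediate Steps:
M(P) = 0
W(l, n) = -5 (W(l, n) = -9 + 4 = -5)
v = 22
G = -185 (G = -5*37 = -185)
(G + v)*(-65) = (-185 + 22)*(-65) = -163*(-65) = 10595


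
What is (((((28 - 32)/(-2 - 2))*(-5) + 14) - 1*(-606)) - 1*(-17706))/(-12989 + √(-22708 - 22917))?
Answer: -237971469/168759746 - 458025*I*√73/168759746 ≈ -1.4101 - 0.023189*I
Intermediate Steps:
(((((28 - 32)/(-2 - 2))*(-5) + 14) - 1*(-606)) - 1*(-17706))/(-12989 + √(-22708 - 22917)) = (((-4/(-4)*(-5) + 14) + 606) + 17706)/(-12989 + √(-45625)) = (((-4*(-¼)*(-5) + 14) + 606) + 17706)/(-12989 + 25*I*√73) = (((1*(-5) + 14) + 606) + 17706)/(-12989 + 25*I*√73) = (((-5 + 14) + 606) + 17706)/(-12989 + 25*I*√73) = ((9 + 606) + 17706)/(-12989 + 25*I*√73) = (615 + 17706)/(-12989 + 25*I*√73) = 18321/(-12989 + 25*I*√73)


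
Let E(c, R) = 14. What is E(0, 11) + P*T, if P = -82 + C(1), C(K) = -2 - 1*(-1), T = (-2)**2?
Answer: -318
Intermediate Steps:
T = 4
C(K) = -1 (C(K) = -2 + 1 = -1)
P = -83 (P = -82 - 1 = -83)
E(0, 11) + P*T = 14 - 83*4 = 14 - 332 = -318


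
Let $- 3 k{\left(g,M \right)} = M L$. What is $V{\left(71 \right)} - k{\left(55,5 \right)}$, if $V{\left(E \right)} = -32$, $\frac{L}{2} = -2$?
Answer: $- \frac{116}{3} \approx -38.667$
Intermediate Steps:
$L = -4$ ($L = 2 \left(-2\right) = -4$)
$k{\left(g,M \right)} = \frac{4 M}{3}$ ($k{\left(g,M \right)} = - \frac{M \left(-4\right)}{3} = - \frac{\left(-4\right) M}{3} = \frac{4 M}{3}$)
$V{\left(71 \right)} - k{\left(55,5 \right)} = -32 - \frac{4}{3} \cdot 5 = -32 - \frac{20}{3} = - \frac{116}{3}$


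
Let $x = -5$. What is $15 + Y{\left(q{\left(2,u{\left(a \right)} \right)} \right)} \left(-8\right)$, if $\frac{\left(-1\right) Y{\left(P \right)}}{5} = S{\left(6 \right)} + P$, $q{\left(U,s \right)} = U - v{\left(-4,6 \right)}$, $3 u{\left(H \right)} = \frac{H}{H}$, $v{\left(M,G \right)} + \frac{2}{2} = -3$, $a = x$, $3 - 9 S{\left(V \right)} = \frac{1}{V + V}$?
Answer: $\frac{7235}{27} \approx 267.96$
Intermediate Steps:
$S{\left(V \right)} = \frac{1}{3} - \frac{1}{18 V}$ ($S{\left(V \right)} = \frac{1}{3} - \frac{1}{9 \left(V + V\right)} = \frac{1}{3} - \frac{1}{9 \cdot 2 V} = \frac{1}{3} - \frac{\frac{1}{2} \frac{1}{V}}{9} = \frac{1}{3} - \frac{1}{18 V}$)
$a = -5$
$v{\left(M,G \right)} = -4$ ($v{\left(M,G \right)} = -1 - 3 = -4$)
$u{\left(H \right)} = \frac{1}{3}$ ($u{\left(H \right)} = \frac{H \frac{1}{H}}{3} = \frac{1}{3} \cdot 1 = \frac{1}{3}$)
$q{\left(U,s \right)} = 4 + U$ ($q{\left(U,s \right)} = U - -4 = U + 4 = 4 + U$)
$Y{\left(P \right)} = - \frac{175}{108} - 5 P$ ($Y{\left(P \right)} = - 5 \left(\frac{-1 + 6 \cdot 6}{18 \cdot 6} + P\right) = - 5 \left(\frac{1}{18} \cdot \frac{1}{6} \left(-1 + 36\right) + P\right) = - 5 \left(\frac{1}{18} \cdot \frac{1}{6} \cdot 35 + P\right) = - 5 \left(\frac{35}{108} + P\right) = - \frac{175}{108} - 5 P$)
$15 + Y{\left(q{\left(2,u{\left(a \right)} \right)} \right)} \left(-8\right) = 15 + \left(- \frac{175}{108} - 5 \left(4 + 2\right)\right) \left(-8\right) = 15 + \left(- \frac{175}{108} - 30\right) \left(-8\right) = 15 - - \frac{6830}{27} = 15 + \frac{6830}{27} = \frac{7235}{27}$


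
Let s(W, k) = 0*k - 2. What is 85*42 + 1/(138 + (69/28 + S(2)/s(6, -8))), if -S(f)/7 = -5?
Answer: 12291538/3443 ≈ 3570.0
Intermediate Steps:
s(W, k) = -2 (s(W, k) = 0 - 2 = -2)
S(f) = 35 (S(f) = -7*(-5) = 35)
85*42 + 1/(138 + (69/28 + S(2)/s(6, -8))) = 85*42 + 1/(138 + (69/28 + 35/(-2))) = 3570 + 1/(138 + (69*(1/28) + 35*(-½))) = 3570 + 1/(138 + (69/28 - 35/2)) = 3570 + 1/(138 - 421/28) = 3570 + 1/(3443/28) = 3570 + 28/3443 = 12291538/3443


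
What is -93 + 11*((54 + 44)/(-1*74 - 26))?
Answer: -5189/50 ≈ -103.78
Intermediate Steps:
-93 + 11*((54 + 44)/(-1*74 - 26)) = -93 + 11*(98/(-74 - 26)) = -93 + 11*(98/(-100)) = -93 + 11*(98*(-1/100)) = -93 + 11*(-49/50) = -93 - 539/50 = -5189/50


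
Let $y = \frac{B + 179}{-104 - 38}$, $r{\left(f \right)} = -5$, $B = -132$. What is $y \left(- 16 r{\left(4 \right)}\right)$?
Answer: $- \frac{1880}{71} \approx -26.479$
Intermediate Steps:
$y = - \frac{47}{142}$ ($y = \frac{-132 + 179}{-104 - 38} = \frac{47}{-142} = 47 \left(- \frac{1}{142}\right) = - \frac{47}{142} \approx -0.33099$)
$y \left(- 16 r{\left(4 \right)}\right) = - \frac{47 \left(\left(-16\right) \left(-5\right)\right)}{142} = \left(- \frac{47}{142}\right) 80 = - \frac{1880}{71}$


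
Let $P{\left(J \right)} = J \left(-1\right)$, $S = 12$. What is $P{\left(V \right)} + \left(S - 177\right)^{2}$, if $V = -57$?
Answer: $27282$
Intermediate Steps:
$P{\left(J \right)} = - J$
$P{\left(V \right)} + \left(S - 177\right)^{2} = \left(-1\right) \left(-57\right) + \left(12 - 177\right)^{2} = 57 + \left(-165\right)^{2} = 57 + 27225 = 27282$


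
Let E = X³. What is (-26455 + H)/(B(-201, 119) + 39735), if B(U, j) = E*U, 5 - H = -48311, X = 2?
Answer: 7287/12709 ≈ 0.57337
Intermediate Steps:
H = 48316 (H = 5 - 1*(-48311) = 5 + 48311 = 48316)
E = 8 (E = 2³ = 8)
B(U, j) = 8*U
(-26455 + H)/(B(-201, 119) + 39735) = (-26455 + 48316)/(8*(-201) + 39735) = 21861/(-1608 + 39735) = 21861/38127 = 21861*(1/38127) = 7287/12709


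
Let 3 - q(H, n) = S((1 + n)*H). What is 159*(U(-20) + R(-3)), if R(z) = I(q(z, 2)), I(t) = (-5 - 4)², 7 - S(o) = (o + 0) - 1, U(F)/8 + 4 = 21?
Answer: 34503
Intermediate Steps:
U(F) = 136 (U(F) = -32 + 8*21 = -32 + 168 = 136)
S(o) = 8 - o (S(o) = 7 - ((o + 0) - 1) = 7 - (o - 1) = 7 - (-1 + o) = 7 + (1 - o) = 8 - o)
q(H, n) = -5 + H*(1 + n) (q(H, n) = 3 - (8 - (1 + n)*H) = 3 - (8 - H*(1 + n)) = 3 + (-8 + H*(1 + n)) = -5 + H*(1 + n))
I(t) = 81 (I(t) = (-9)² = 81)
R(z) = 81
159*(U(-20) + R(-3)) = 159*(136 + 81) = 159*217 = 34503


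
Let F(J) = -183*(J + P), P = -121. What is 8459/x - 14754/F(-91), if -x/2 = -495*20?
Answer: 273077/5819400 ≈ 0.046925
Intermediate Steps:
x = 19800 (x = -(-990)*20 = -2*(-9900) = 19800)
F(J) = 22143 - 183*J (F(J) = -183*(J - 121) = -183*(-121 + J) = 22143 - 183*J)
8459/x - 14754/F(-91) = 8459/19800 - 14754/(22143 - 183*(-91)) = 8459*(1/19800) - 14754/(22143 + 16653) = 769/1800 - 14754/38796 = 769/1800 - 14754*1/38796 = 769/1800 - 2459/6466 = 273077/5819400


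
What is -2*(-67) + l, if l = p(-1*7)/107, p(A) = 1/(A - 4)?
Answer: 157717/1177 ≈ 134.00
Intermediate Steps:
p(A) = 1/(-4 + A)
l = -1/1177 (l = 1/(-4 - 1*7*107) = (1/107)/(-4 - 7) = (1/107)/(-11) = -1/11*1/107 = -1/1177 ≈ -0.00084962)
-2*(-67) + l = -2*(-67) - 1/1177 = 134 - 1/1177 = 157717/1177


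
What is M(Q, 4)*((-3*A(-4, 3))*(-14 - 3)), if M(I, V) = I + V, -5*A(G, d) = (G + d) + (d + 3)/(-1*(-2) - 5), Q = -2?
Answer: 306/5 ≈ 61.200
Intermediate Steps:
A(G, d) = ⅕ - 2*d/15 - G/5 (A(G, d) = -((G + d) + (d + 3)/(-1*(-2) - 5))/5 = -((G + d) + (3 + d)/(2 - 5))/5 = -((G + d) + (3 + d)/(-3))/5 = -((G + d) + (3 + d)*(-⅓))/5 = -((G + d) + (-1 - d/3))/5 = -(-1 + G + 2*d/3)/5 = ⅕ - 2*d/15 - G/5)
M(Q, 4)*((-3*A(-4, 3))*(-14 - 3)) = (-2 + 4)*((-3*(⅕ - 2/15*3 - ⅕*(-4)))*(-14 - 3)) = 2*(-3*(⅕ - ⅖ + ⅘)*(-17)) = 2*(-3*⅗*(-17)) = 2*(-9/5*(-17)) = 2*(153/5) = 306/5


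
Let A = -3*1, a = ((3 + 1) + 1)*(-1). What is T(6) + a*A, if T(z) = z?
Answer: 21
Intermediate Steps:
a = -5 (a = (4 + 1)*(-1) = 5*(-1) = -5)
A = -3
T(6) + a*A = 6 - 5*(-3) = 6 + 15 = 21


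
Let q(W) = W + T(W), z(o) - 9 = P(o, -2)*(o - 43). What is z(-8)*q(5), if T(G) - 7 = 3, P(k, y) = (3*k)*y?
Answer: -36585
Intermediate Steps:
P(k, y) = 3*k*y
T(G) = 10 (T(G) = 7 + 3 = 10)
z(o) = 9 - 6*o*(-43 + o) (z(o) = 9 + (3*o*(-2))*(o - 43) = 9 + (-6*o)*(-43 + o) = 9 - 6*o*(-43 + o))
q(W) = 10 + W (q(W) = W + 10 = 10 + W)
z(-8)*q(5) = (9 - 6*(-8)² + 258*(-8))*(10 + 5) = (9 - 6*64 - 2064)*15 = (9 - 384 - 2064)*15 = -2439*15 = -36585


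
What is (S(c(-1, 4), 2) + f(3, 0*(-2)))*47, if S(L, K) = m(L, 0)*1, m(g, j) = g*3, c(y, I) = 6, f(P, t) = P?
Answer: 987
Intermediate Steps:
m(g, j) = 3*g
S(L, K) = 3*L (S(L, K) = (3*L)*1 = 3*L)
(S(c(-1, 4), 2) + f(3, 0*(-2)))*47 = (3*6 + 3)*47 = (18 + 3)*47 = 21*47 = 987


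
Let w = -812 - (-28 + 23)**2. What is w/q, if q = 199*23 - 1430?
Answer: -279/1049 ≈ -0.26597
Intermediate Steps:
q = 3147 (q = 4577 - 1430 = 3147)
w = -837 (w = -812 - 1*(-5)**2 = -812 - 1*25 = -812 - 25 = -837)
w/q = -837/3147 = -837*1/3147 = -279/1049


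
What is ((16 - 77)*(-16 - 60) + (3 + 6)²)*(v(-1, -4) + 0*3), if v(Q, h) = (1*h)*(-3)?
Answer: 56604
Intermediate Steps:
v(Q, h) = -3*h (v(Q, h) = h*(-3) = -3*h)
((16 - 77)*(-16 - 60) + (3 + 6)²)*(v(-1, -4) + 0*3) = ((16 - 77)*(-16 - 60) + (3 + 6)²)*(-3*(-4) + 0*3) = (-61*(-76) + 9²)*(12 + 0) = (4636 + 81)*12 = 4717*12 = 56604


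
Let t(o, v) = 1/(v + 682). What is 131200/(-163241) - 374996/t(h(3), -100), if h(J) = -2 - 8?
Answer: -35626968356152/163241 ≈ -2.1825e+8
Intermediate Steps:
h(J) = -10
t(o, v) = 1/(682 + v)
131200/(-163241) - 374996/t(h(3), -100) = 131200/(-163241) - 374996/(1/(682 - 100)) = 131200*(-1/163241) - 374996/(1/582) = -131200/163241 - 374996/1/582 = -131200/163241 - 374996*582 = -131200/163241 - 218247672 = -35626968356152/163241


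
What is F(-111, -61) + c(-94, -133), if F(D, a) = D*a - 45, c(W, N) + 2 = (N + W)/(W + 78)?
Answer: 107811/16 ≈ 6738.2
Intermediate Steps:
c(W, N) = -2 + (N + W)/(78 + W) (c(W, N) = -2 + (N + W)/(W + 78) = -2 + (N + W)/(78 + W))
F(D, a) = -45 + D*a
F(-111, -61) + c(-94, -133) = (-45 - 111*(-61)) + (-156 - 133 - 1*(-94))/(78 - 94) = (-45 + 6771) + (-156 - 133 + 94)/(-16) = 6726 - 1/16*(-195) = 6726 + 195/16 = 107811/16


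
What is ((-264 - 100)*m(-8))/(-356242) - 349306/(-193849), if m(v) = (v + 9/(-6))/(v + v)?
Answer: 995834909337/552457243664 ≈ 1.8026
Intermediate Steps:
m(v) = (-3/2 + v)/(2*v) (m(v) = (v + 9*(-⅙))/((2*v)) = (v - 3/2)*(1/(2*v)) = (-3/2 + v)*(1/(2*v)) = (-3/2 + v)/(2*v))
((-264 - 100)*m(-8))/(-356242) - 349306/(-193849) = ((-264 - 100)*((¼)*(-3 + 2*(-8))/(-8)))/(-356242) - 349306/(-193849) = -91*(-1)*(-3 - 16)/8*(-1/356242) - 349306*(-1/193849) = -91*(-1)*(-19)/8*(-1/356242) + 349306/193849 = -364*19/32*(-1/356242) + 349306/193849 = -1729/8*(-1/356242) + 349306/193849 = 1729/2849936 + 349306/193849 = 995834909337/552457243664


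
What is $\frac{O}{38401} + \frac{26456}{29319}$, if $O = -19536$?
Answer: $\frac{40287352}{102352629} \approx 0.39361$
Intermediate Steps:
$\frac{O}{38401} + \frac{26456}{29319} = - \frac{19536}{38401} + \frac{26456}{29319} = \left(-19536\right) \frac{1}{38401} + 26456 \cdot \frac{1}{29319} = - \frac{1776}{3491} + \frac{26456}{29319} = \frac{40287352}{102352629}$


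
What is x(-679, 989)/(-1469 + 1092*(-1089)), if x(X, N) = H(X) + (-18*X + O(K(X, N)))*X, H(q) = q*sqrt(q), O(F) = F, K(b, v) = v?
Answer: 8970269/1190657 + 679*I*sqrt(679)/1190657 ≈ 7.5339 + 0.01486*I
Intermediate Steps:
H(q) = q**(3/2)
x(X, N) = X**(3/2) + X*(N - 18*X) (x(X, N) = X**(3/2) + (-18*X + N)*X = X**(3/2) + (N - 18*X)*X = X**(3/2) + X*(N - 18*X))
x(-679, 989)/(-1469 + 1092*(-1089)) = ((-679)**(3/2) - 18*(-679)**2 + 989*(-679))/(-1469 + 1092*(-1089)) = (-679*I*sqrt(679) - 18*461041 - 671531)/(-1469 - 1189188) = (-679*I*sqrt(679) - 8298738 - 671531)/(-1190657) = (-8970269 - 679*I*sqrt(679))*(-1/1190657) = 8970269/1190657 + 679*I*sqrt(679)/1190657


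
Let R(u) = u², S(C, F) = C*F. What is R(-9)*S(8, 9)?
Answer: 5832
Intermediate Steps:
R(-9)*S(8, 9) = (-9)²*(8*9) = 81*72 = 5832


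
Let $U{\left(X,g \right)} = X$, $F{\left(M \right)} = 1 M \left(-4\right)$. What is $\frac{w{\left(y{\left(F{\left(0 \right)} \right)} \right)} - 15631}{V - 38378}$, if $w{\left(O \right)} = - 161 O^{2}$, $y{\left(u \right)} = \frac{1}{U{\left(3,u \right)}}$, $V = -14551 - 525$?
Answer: $\frac{70420}{240543} \approx 0.29275$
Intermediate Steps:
$F{\left(M \right)} = - 4 M$ ($F{\left(M \right)} = M \left(-4\right) = - 4 M$)
$V = -15076$
$y{\left(u \right)} = \frac{1}{3}$
$\frac{w{\left(y{\left(F{\left(0 \right)} \right)} \right)} - 15631}{V - 38378} = \frac{- \frac{161}{9} - 15631}{-15076 - 38378} = \frac{\left(-161\right) \frac{1}{9} - 15631}{-53454} = \left(- \frac{161}{9} - 15631\right) \left(- \frac{1}{53454}\right) = \left(- \frac{140840}{9}\right) \left(- \frac{1}{53454}\right) = \frac{70420}{240543}$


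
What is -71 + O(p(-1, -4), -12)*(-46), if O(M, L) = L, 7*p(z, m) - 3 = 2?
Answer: 481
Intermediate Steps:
p(z, m) = 5/7 (p(z, m) = 3/7 + (⅐)*2 = 3/7 + 2/7 = 5/7)
-71 + O(p(-1, -4), -12)*(-46) = -71 - 12*(-46) = -71 + 552 = 481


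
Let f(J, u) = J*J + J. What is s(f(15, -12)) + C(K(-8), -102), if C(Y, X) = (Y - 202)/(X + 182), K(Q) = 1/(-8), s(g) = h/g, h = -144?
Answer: -2001/640 ≈ -3.1266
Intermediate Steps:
f(J, u) = J + J**2 (f(J, u) = J**2 + J = J + J**2)
s(g) = -144/g
K(Q) = -1/8
C(Y, X) = (-202 + Y)/(182 + X)
s(f(15, -12)) + C(K(-8), -102) = -144*1/(15*(1 + 15)) + (-202 - 1/8)/(182 - 102) = -144/(15*16) - 1617/8/80 = -144/240 + (1/80)*(-1617/8) = -144*1/240 - 1617/640 = -3/5 - 1617/640 = -2001/640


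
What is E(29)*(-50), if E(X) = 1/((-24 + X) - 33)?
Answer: 25/14 ≈ 1.7857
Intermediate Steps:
E(X) = 1/(-57 + X)
E(29)*(-50) = -50/(-57 + 29) = -50/(-28) = -1/28*(-50) = 25/14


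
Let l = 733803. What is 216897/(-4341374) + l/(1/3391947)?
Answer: 10805770553168945037/4341374 ≈ 2.4890e+12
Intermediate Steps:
216897/(-4341374) + l/(1/3391947) = 216897/(-4341374) + 733803/(1/3391947) = 216897*(-1/4341374) + 733803/(1/3391947) = -216897/4341374 + 733803*3391947 = -216897/4341374 + 2489020884441 = 10805770553168945037/4341374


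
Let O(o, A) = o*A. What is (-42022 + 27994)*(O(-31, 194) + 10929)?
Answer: -68947620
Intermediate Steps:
O(o, A) = A*o
(-42022 + 27994)*(O(-31, 194) + 10929) = (-42022 + 27994)*(194*(-31) + 10929) = -14028*(-6014 + 10929) = -14028*4915 = -68947620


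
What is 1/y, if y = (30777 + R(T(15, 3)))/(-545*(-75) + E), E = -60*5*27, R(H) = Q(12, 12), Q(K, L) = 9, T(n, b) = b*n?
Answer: 10925/10262 ≈ 1.0646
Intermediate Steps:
R(H) = 9
E = -8100 (E = -300*27 = -8100)
y = 10262/10925 (y = (30777 + 9)/(-545*(-75) - 8100) = 30786/(40875 - 8100) = 30786/32775 = 30786*(1/32775) = 10262/10925 ≈ 0.93931)
1/y = 1/(10262/10925) = 10925/10262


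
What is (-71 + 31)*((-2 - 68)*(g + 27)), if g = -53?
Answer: -72800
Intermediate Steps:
(-71 + 31)*((-2 - 68)*(g + 27)) = (-71 + 31)*((-2 - 68)*(-53 + 27)) = -(-2800)*(-26) = -40*1820 = -72800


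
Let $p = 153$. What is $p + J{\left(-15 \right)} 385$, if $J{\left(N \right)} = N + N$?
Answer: $-11397$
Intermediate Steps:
$J{\left(N \right)} = 2 N$
$p + J{\left(-15 \right)} 385 = 153 + 2 \left(-15\right) 385 = 153 - 11550 = -11397$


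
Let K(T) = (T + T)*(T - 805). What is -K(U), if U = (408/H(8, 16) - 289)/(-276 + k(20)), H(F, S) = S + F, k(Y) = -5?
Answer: 122907552/78961 ≈ 1556.6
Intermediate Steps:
H(F, S) = F + S
U = 272/281 (U = (408/(8 + 16) - 289)/(-276 - 5) = (408/24 - 289)/(-281) = (408*(1/24) - 289)*(-1/281) = (17 - 289)*(-1/281) = -272*(-1/281) = 272/281 ≈ 0.96797)
K(T) = 2*T*(-805 + T) (K(T) = (2*T)*(-805 + T) = 2*T*(-805 + T))
-K(U) = -2*272*(-805 + 272/281)/281 = -2*272*(-225933)/(281*281) = -1*(-122907552/78961) = 122907552/78961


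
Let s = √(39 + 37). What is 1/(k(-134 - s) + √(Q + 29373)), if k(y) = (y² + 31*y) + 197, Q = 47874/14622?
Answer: 2437/(34300775 + 14*√890126435 + 1155138*√19) ≈ 6.1303e-5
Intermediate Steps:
s = 2*√19 (s = √76 = 2*√19 ≈ 8.7178)
Q = 7979/2437 (Q = 47874*(1/14622) = 7979/2437 ≈ 3.2741)
k(y) = 197 + y² + 31*y
1/(k(-134 - s) + √(Q + 29373)) = 1/((197 + (-134 - 2*√19)² + 31*(-134 - 2*√19)) + √(7979/2437 + 29373)) = 1/((197 + (-134 - 2*√19)² + 31*(-134 - 2*√19)) + √(71589980/2437)) = 1/((197 + (-134 - 2*√19)² + (-4154 - 62*√19)) + 14*√890126435/2437) = 1/((-3957 + (-134 - 2*√19)² - 62*√19) + 14*√890126435/2437) = 1/(-3957 + (-134 - 2*√19)² - 62*√19 + 14*√890126435/2437)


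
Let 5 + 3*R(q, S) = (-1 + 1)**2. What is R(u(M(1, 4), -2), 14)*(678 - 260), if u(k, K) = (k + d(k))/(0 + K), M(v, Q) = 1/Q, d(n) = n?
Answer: -2090/3 ≈ -696.67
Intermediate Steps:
u(k, K) = 2*k/K (u(k, K) = (k + k)/(0 + K) = (2*k)/K = 2*k/K)
R(q, S) = -5/3 (R(q, S) = -5/3 + (-1 + 1)**2/3 = -5/3 + (1/3)*0**2 = -5/3 + (1/3)*0 = -5/3 + 0 = -5/3)
R(u(M(1, 4), -2), 14)*(678 - 260) = -5*(678 - 260)/3 = -5/3*418 = -2090/3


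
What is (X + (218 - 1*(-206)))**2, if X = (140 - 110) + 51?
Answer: 255025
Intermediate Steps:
X = 81 (X = 30 + 51 = 81)
(X + (218 - 1*(-206)))**2 = (81 + (218 - 1*(-206)))**2 = (81 + (218 + 206))**2 = (81 + 424)**2 = 505**2 = 255025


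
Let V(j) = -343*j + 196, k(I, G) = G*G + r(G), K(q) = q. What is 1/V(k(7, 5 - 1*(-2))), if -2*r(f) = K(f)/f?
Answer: -2/32879 ≈ -6.0829e-5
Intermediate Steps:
r(f) = -½ (r(f) = -f/(2*f) = -½*1 = -½)
k(I, G) = -½ + G² (k(I, G) = G*G - ½ = G² - ½ = -½ + G²)
V(j) = 196 - 343*j
1/V(k(7, 5 - 1*(-2))) = 1/(196 - 343*(-½ + (5 - 1*(-2))²)) = 1/(196 - 343*(-½ + (5 + 2)²)) = 1/(196 - 343*(-½ + 7²)) = 1/(196 - 343*(-½ + 49)) = 1/(196 - 343*97/2) = 1/(196 - 33271/2) = 1/(-32879/2) = -2/32879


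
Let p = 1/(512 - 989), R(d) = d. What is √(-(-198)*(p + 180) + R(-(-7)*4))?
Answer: √100190246/53 ≈ 188.86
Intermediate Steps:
p = -1/477 (p = 1/(-477) = -1/477 ≈ -0.0020964)
√(-(-198)*(p + 180) + R(-(-7)*4)) = √(-(-198)*(-1/477 + 180) - (-7)*4) = √(-(-198)*85859/477 - 7*(-4)) = √(-1*(-1888898/53) + 28) = √(1888898/53 + 28) = √(1890382/53) = √100190246/53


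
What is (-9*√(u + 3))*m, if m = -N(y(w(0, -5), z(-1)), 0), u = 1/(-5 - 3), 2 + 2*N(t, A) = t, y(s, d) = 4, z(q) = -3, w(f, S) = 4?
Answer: 9*√46/4 ≈ 15.260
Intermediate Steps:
N(t, A) = -1 + t/2
u = -⅛ (u = 1/(-8) = 1*(-⅛) = -⅛ ≈ -0.12500)
m = -1 (m = -(-1 + (½)*4) = -(-1 + 2) = -1*1 = -1)
(-9*√(u + 3))*m = -9*√(-⅛ + 3)*(-1) = -9*√46/4*(-1) = 9*√46/4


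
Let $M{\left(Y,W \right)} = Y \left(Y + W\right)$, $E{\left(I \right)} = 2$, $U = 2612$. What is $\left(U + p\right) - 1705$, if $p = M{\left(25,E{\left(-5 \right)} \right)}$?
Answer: $1582$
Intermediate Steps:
$M{\left(Y,W \right)} = Y \left(W + Y\right)$
$p = 675$ ($p = 25 \left(2 + 25\right) = 25 \cdot 27 = 675$)
$\left(U + p\right) - 1705 = \left(2612 + 675\right) - 1705 = 3287 - 1705 = 1582$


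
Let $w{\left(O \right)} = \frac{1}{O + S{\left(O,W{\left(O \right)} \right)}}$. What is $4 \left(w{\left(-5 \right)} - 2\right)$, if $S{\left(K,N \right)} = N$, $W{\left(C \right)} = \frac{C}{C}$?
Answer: $-9$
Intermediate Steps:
$W{\left(C \right)} = 1$
$w{\left(O \right)} = \frac{1}{1 + O}$ ($w{\left(O \right)} = \frac{1}{O + 1} = \frac{1}{1 + O}$)
$4 \left(w{\left(-5 \right)} - 2\right) = 4 \left(\frac{1}{1 - 5} - 2\right) = 4 \left(\frac{1}{-4} - 2\right) = 4 \left(- \frac{1}{4} - 2\right) = 4 \left(- \frac{9}{4}\right) = -9$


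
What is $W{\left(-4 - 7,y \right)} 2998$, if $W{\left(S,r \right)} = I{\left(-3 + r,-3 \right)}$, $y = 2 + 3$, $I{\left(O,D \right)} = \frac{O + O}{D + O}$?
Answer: $-11992$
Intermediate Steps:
$I{\left(O,D \right)} = \frac{2 O}{D + O}$
$y = 5$
$W{\left(S,r \right)} = \frac{2 \left(-3 + r\right)}{-6 + r}$ ($W{\left(S,r \right)} = \frac{2 \left(-3 + r\right)}{-3 + \left(-3 + r\right)} = \frac{2 \left(-3 + r\right)}{-6 + r}$)
$W{\left(-4 - 7,y \right)} 2998 = \frac{2 \left(-3 + 5\right)}{-6 + 5} \cdot 2998 = 2 \frac{1}{-1} \cdot 2 \cdot 2998 = 2 \left(-1\right) 2 \cdot 2998 = \left(-4\right) 2998 = -11992$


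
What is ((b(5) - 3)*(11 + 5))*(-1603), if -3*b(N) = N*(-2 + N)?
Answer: 205184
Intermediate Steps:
b(N) = -N*(-2 + N)/3
((b(5) - 3)*(11 + 5))*(-1603) = (((⅓)*5*(2 - 1*5) - 3)*(11 + 5))*(-1603) = (((⅓)*5*(2 - 5) - 3)*16)*(-1603) = (((⅓)*5*(-3) - 3)*16)*(-1603) = ((-5 - 3)*16)*(-1603) = -8*16*(-1603) = -128*(-1603) = 205184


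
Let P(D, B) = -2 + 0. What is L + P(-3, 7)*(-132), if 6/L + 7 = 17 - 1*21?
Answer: 2898/11 ≈ 263.45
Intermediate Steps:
P(D, B) = -2
L = -6/11 (L = 6/(-7 + (17 - 1*21)) = 6/(-7 + (17 - 21)) = 6/(-7 - 4) = 6/(-11) = 6*(-1/11) = -6/11 ≈ -0.54545)
L + P(-3, 7)*(-132) = -6/11 - 2*(-132) = -6/11 + 264 = 2898/11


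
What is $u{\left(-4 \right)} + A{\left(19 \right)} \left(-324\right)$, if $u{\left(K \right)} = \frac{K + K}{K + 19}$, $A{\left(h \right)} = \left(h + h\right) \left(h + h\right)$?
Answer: $- \frac{7017848}{15} \approx -4.6786 \cdot 10^{5}$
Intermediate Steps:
$A{\left(h \right)} = 4 h^{2}$ ($A{\left(h \right)} = 2 h 2 h = 4 h^{2}$)
$u{\left(K \right)} = \frac{2 K}{19 + K}$
$u{\left(-4 \right)} + A{\left(19 \right)} \left(-324\right) = 2 \left(-4\right) \frac{1}{19 - 4} + 4 \cdot 19^{2} \left(-324\right) = 2 \left(-4\right) \frac{1}{15} + 4 \cdot 361 \left(-324\right) = 2 \left(-4\right) \frac{1}{15} + 1444 \left(-324\right) = - \frac{8}{15} - 467856 = - \frac{7017848}{15}$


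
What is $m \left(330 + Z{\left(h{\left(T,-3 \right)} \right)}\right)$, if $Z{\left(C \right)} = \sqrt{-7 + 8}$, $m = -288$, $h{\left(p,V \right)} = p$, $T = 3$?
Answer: $-95328$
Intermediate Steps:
$Z{\left(C \right)} = 1$ ($Z{\left(C \right)} = \sqrt{1} = 1$)
$m \left(330 + Z{\left(h{\left(T,-3 \right)} \right)}\right) = - 288 \left(330 + 1\right) = \left(-288\right) 331 = -95328$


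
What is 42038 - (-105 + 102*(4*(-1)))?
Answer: 42551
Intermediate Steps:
42038 - (-105 + 102*(4*(-1))) = 42038 - (-105 + 102*(-4)) = 42038 - (-105 - 408) = 42038 - 1*(-513) = 42038 + 513 = 42551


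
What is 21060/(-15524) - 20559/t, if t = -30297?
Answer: -26574742/39194219 ≈ -0.67803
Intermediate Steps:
21060/(-15524) - 20559/t = 21060/(-15524) - 20559/(-30297) = 21060*(-1/15524) - 20559*(-1/30297) = -5265/3881 + 6853/10099 = -26574742/39194219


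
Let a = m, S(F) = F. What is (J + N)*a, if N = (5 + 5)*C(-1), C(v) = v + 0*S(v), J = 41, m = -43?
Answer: -1333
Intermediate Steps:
a = -43
C(v) = v (C(v) = v + 0*v = v + 0 = v)
N = -10 (N = (5 + 5)*(-1) = 10*(-1) = -10)
(J + N)*a = (41 - 10)*(-43) = 31*(-43) = -1333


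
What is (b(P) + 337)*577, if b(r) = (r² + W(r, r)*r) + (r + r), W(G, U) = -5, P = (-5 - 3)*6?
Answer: 1606945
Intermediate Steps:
P = -48 (P = -8*6 = -48)
b(r) = r² - 3*r (b(r) = (r² - 5*r) + (r + r) = (r² - 5*r) + 2*r = r² - 3*r)
(b(P) + 337)*577 = (-48*(-3 - 48) + 337)*577 = (-48*(-51) + 337)*577 = (2448 + 337)*577 = 2785*577 = 1606945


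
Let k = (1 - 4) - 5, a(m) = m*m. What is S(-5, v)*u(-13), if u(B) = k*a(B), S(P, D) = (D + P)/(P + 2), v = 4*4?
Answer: 14872/3 ≈ 4957.3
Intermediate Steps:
a(m) = m**2
k = -8 (k = -3 - 5 = -8)
v = 16
S(P, D) = (D + P)/(2 + P)
u(B) = -8*B**2
S(-5, v)*u(-13) = ((16 - 5)/(2 - 5))*(-8*(-13)**2) = (11/(-3))*(-8*169) = -1/3*11*(-1352) = -11/3*(-1352) = 14872/3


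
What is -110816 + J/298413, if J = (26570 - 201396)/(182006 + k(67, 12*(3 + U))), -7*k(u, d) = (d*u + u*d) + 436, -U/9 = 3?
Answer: -21696495190425683/195788470887 ≈ -1.1082e+5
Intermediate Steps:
U = -27 (U = -9*3 = -27)
k(u, d) = -436/7 - 2*d*u/7 (k(u, d) = -((d*u + u*d) + 436)/7 = -((d*u + d*u) + 436)/7 = -(2*d*u + 436)/7 = -(436 + 2*d*u)/7 = -436/7 - 2*d*u/7)
J = -611891/656099 (J = (26570 - 201396)/(182006 + (-436/7 - 2/7*12*(3 - 27)*67)) = -174826/(182006 + (-436/7 - 2/7*12*(-24)*67)) = -174826/(182006 + (-436/7 - 2/7*(-288)*67)) = -174826/(182006 + (-436/7 + 38592/7)) = -174826/(182006 + 38156/7) = -174826/1312198/7 = -174826*7/1312198 = -611891/656099 ≈ -0.93262)
-110816 + J/298413 = -110816 - 611891/656099/298413 = -110816 - 611891/656099*1/298413 = -110816 - 611891/195788470887 = -21696495190425683/195788470887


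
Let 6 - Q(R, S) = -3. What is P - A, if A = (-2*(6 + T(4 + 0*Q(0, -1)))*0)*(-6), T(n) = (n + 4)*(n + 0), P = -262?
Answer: -262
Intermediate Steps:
Q(R, S) = 9 (Q(R, S) = 6 - 1*(-3) = 6 + 3 = 9)
T(n) = n*(4 + n) (T(n) = (4 + n)*n = n*(4 + n))
A = 0 (A = (-2*(6 + (4 + 0*9)*(4 + (4 + 0*9)))*0)*(-6) = (-2*(6 + (4 + 0)*(4 + (4 + 0)))*0)*(-6) = (-2*(6 + 4*(4 + 4))*0)*(-6) = (-2*(6 + 4*8)*0)*(-6) = (-2*(6 + 32)*0)*(-6) = (-2*38*0)*(-6) = -76*0*(-6) = 0*(-6) = 0)
P - A = -262 - 1*0 = -262 + 0 = -262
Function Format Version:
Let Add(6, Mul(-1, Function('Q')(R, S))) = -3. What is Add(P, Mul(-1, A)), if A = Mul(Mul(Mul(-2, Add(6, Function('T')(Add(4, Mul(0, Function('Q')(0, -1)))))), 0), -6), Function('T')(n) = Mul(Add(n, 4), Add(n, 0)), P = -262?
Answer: -262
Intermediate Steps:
Function('Q')(R, S) = 9 (Function('Q')(R, S) = Add(6, Mul(-1, -3)) = Add(6, 3) = 9)
Function('T')(n) = Mul(n, Add(4, n)) (Function('T')(n) = Mul(Add(4, n), n) = Mul(n, Add(4, n)))
A = 0 (A = Mul(Mul(Mul(-2, Add(6, Mul(Add(4, Mul(0, 9)), Add(4, Add(4, Mul(0, 9)))))), 0), -6) = Mul(Mul(Mul(-2, Add(6, Mul(Add(4, 0), Add(4, Add(4, 0))))), 0), -6) = Mul(Mul(Mul(-2, Add(6, Mul(4, Add(4, 4)))), 0), -6) = Mul(Mul(Mul(-2, Add(6, Mul(4, 8))), 0), -6) = Mul(Mul(Mul(-2, Add(6, 32)), 0), -6) = Mul(Mul(Mul(-2, 38), 0), -6) = Mul(Mul(-76, 0), -6) = Mul(0, -6) = 0)
Add(P, Mul(-1, A)) = Add(-262, Mul(-1, 0)) = Add(-262, 0) = -262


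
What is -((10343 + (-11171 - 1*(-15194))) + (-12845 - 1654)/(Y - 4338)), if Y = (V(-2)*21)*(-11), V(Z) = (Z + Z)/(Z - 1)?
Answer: -66758935/4646 ≈ -14369.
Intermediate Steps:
V(Z) = 2*Z/(-1 + Z) (V(Z) = (2*Z)/(-1 + Z) = 2*Z/(-1 + Z))
Y = -308 (Y = ((2*(-2)/(-1 - 2))*21)*(-11) = ((2*(-2)/(-3))*21)*(-11) = ((2*(-2)*(-⅓))*21)*(-11) = ((4/3)*21)*(-11) = 28*(-11) = -308)
-((10343 + (-11171 - 1*(-15194))) + (-12845 - 1654)/(Y - 4338)) = -((10343 + (-11171 - 1*(-15194))) + (-12845 - 1654)/(-308 - 4338)) = -((10343 + (-11171 + 15194)) - 14499/(-4646)) = -((10343 + 4023) - 14499*(-1/4646)) = -(14366 + 14499/4646) = -1*66758935/4646 = -66758935/4646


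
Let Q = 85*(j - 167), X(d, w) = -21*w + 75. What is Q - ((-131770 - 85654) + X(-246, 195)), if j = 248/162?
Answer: 16797709/81 ≈ 2.0738e+5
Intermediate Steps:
j = 124/81 (j = 248*(1/162) = 124/81 ≈ 1.5309)
X(d, w) = 75 - 21*w
Q = -1139255/81 (Q = 85*(124/81 - 167) = 85*(-13403/81) = -1139255/81 ≈ -14065.)
Q - ((-131770 - 85654) + X(-246, 195)) = -1139255/81 - ((-131770 - 85654) + (75 - 21*195)) = -1139255/81 - (-217424 + (75 - 4095)) = -1139255/81 - (-217424 - 4020) = -1139255/81 - 1*(-221444) = -1139255/81 + 221444 = 16797709/81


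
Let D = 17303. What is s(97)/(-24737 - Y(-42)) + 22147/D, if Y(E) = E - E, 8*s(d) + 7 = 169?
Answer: 2189999813/1712097244 ≈ 1.2791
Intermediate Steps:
s(d) = 81/4 (s(d) = -7/8 + (1/8)*169 = -7/8 + 169/8 = 81/4)
Y(E) = 0
s(97)/(-24737 - Y(-42)) + 22147/D = 81/(4*(-24737 - 1*0)) + 22147/17303 = 81/(4*(-24737 + 0)) + 22147*(1/17303) = (81/4)/(-24737) + 22147/17303 = (81/4)*(-1/24737) + 22147/17303 = -81/98948 + 22147/17303 = 2189999813/1712097244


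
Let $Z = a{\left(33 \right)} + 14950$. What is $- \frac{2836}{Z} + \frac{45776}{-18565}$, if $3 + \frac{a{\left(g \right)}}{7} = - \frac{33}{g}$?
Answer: $- \frac{367859906}{138513465} \approx -2.6558$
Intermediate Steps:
$a{\left(g \right)} = -21 - \frac{231}{g}$ ($a{\left(g \right)} = -21 + 7 \left(- \frac{33}{g}\right) = -21 - \frac{231}{g}$)
$Z = 14922$ ($Z = \left(-21 - \frac{231}{33}\right) + 14950 = \left(-21 - 7\right) + 14950 = -28 + 14950 = 14922$)
$- \frac{2836}{Z} + \frac{45776}{-18565} = - \frac{2836}{14922} + \frac{45776}{-18565} = \left(-2836\right) \frac{1}{14922} + 45776 \left(- \frac{1}{18565}\right) = - \frac{1418}{7461} - \frac{45776}{18565} = - \frac{367859906}{138513465}$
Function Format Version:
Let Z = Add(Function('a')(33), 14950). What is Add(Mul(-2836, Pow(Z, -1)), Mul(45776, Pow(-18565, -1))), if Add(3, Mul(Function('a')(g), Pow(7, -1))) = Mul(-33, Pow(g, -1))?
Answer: Rational(-367859906, 138513465) ≈ -2.6558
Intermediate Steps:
Function('a')(g) = Add(-21, Mul(-231, Pow(g, -1))) (Function('a')(g) = Add(-21, Mul(7, Mul(-33, Pow(g, -1)))) = Add(-21, Mul(-231, Pow(g, -1))))
Z = 14922 (Z = Add(Add(-21, Mul(-231, Pow(33, -1))), 14950) = Add(Add(-21, Mul(-231, Rational(1, 33))), 14950) = Add(Add(-21, -7), 14950) = Add(-28, 14950) = 14922)
Add(Mul(-2836, Pow(Z, -1)), Mul(45776, Pow(-18565, -1))) = Add(Mul(-2836, Pow(14922, -1)), Mul(45776, Pow(-18565, -1))) = Add(Mul(-2836, Rational(1, 14922)), Mul(45776, Rational(-1, 18565))) = Add(Rational(-1418, 7461), Rational(-45776, 18565)) = Rational(-367859906, 138513465)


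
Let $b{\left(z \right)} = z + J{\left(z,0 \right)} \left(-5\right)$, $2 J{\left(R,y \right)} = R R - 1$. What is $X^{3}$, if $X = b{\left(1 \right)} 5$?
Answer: $125$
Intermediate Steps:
$J{\left(R,y \right)} = - \frac{1}{2} + \frac{R^{2}}{2}$ ($J{\left(R,y \right)} = \frac{R R - 1}{2} = \frac{R^{2} - 1}{2} = \frac{-1 + R^{2}}{2} = - \frac{1}{2} + \frac{R^{2}}{2}$)
$b{\left(z \right)} = \frac{5}{2} + z - \frac{5 z^{2}}{2}$ ($b{\left(z \right)} = z + \left(- \frac{1}{2} + \frac{z^{2}}{2}\right) \left(-5\right) = z - \left(- \frac{5}{2} + \frac{5 z^{2}}{2}\right) = \frac{5}{2} + z - \frac{5 z^{2}}{2}$)
$X = 5$ ($X = \left(\frac{5}{2} + 1 - \frac{5 \cdot 1^{2}}{2}\right) 5 = \left(\frac{5}{2} + 1 - \frac{5}{2}\right) 5 = 1 \cdot 5 = 5$)
$X^{3} = 5^{3} = 125$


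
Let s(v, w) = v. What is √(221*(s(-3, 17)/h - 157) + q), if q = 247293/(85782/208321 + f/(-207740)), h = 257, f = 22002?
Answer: √341220859242770425688472066/20999238443 ≈ 879.66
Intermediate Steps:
q = 66061736830310/81709099 (q = 247293/(85782/208321 + 22002/(-207740)) = 247293/(85782*(1/208321) + 22002*(-1/207740)) = 247293/(85782/208321 - 11001/103870) = 247293/(6618437019/21638302270) = 247293*(21638302270/6618437019) = 66061736830310/81709099 ≈ 8.0850e+5)
√(221*(s(-3, 17)/h - 157) + q) = √(221*(-3/257 - 157) + 66061736830310/81709099) = √(221*(-40352/257) + 66061736830310/81709099) = √(-8917792/257 + 66061736830310/81709099) = √(16249201616000262/20999238443) = √341220859242770425688472066/20999238443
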